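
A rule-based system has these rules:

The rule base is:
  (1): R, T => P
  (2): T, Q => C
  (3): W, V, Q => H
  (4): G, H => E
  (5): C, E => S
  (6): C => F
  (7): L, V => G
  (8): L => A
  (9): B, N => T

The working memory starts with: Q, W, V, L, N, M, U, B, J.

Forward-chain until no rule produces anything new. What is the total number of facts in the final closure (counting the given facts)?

17

Round 1: (3) [W, V, Q => H]; (7) [L, V => G]; (8) [L => A]; (9) [B, N => T]. Adds H, G, A, T.
Round 2: (2) [T, Q => C]; (4) [G, H => E]. Adds C, E.
Round 3: (5) [C, E => S]; (6) [C => F]. Adds S, F.
Closure: {A, B, C, E, F, G, H, J, L, M, N, Q, S, T, U, V, W} — 17 facts.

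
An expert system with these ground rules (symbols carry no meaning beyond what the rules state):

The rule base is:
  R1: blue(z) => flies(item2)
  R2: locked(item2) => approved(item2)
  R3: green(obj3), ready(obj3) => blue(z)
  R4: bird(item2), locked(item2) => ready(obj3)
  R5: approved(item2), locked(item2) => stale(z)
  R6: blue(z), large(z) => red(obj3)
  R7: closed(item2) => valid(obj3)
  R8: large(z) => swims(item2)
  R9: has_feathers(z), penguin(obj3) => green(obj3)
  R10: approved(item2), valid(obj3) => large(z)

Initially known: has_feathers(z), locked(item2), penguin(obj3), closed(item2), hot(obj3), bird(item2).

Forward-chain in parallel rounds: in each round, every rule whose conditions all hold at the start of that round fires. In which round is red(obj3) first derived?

Round 1 — R2, R4, R7, R9, derive approved(item2), ready(obj3), valid(obj3), green(obj3).
Round 2 — R3, R5, R10, derive blue(z), stale(z), large(z).
Round 3 — R1, R6, R8, derive flies(item2), red(obj3), swims(item2).
red(obj3) first appears in round 3.

3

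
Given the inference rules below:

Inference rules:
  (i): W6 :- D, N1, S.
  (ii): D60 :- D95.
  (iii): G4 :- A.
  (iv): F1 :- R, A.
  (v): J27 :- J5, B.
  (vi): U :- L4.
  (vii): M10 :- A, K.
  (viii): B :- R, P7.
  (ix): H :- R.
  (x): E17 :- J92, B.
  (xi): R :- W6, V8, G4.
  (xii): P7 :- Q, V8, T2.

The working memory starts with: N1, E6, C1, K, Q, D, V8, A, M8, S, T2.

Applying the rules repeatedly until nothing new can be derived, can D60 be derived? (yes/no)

Round 1 — (i), (iii), (vii), (xii), derive W6, G4, M10, P7.
Round 2 — (xi), derive R.
Round 3 — (iv), (viii), (ix), derive F1, B, H.
Fixed point reached. D60 is concluded only by (ii); (ii) needs D95 (never derived).

no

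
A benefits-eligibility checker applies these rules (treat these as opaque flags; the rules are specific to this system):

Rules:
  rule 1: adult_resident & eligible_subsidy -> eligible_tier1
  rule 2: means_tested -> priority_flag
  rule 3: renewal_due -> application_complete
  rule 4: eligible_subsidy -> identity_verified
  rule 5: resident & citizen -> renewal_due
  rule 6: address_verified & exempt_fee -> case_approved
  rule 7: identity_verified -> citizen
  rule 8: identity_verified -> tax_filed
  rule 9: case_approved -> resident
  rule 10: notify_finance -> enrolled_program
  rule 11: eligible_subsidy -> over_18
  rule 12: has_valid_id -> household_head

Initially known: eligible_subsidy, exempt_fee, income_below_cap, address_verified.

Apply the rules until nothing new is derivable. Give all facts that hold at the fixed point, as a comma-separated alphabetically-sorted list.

Round 1 — rule 4, rule 6, rule 11, derive identity_verified, case_approved, over_18.
Round 2 — rule 7, rule 8, rule 9, derive citizen, tax_filed, resident.
Round 3 — rule 5, derive renewal_due.
Round 4 — rule 3, derive application_complete.

address_verified, application_complete, case_approved, citizen, eligible_subsidy, exempt_fee, identity_verified, income_below_cap, over_18, renewal_due, resident, tax_filed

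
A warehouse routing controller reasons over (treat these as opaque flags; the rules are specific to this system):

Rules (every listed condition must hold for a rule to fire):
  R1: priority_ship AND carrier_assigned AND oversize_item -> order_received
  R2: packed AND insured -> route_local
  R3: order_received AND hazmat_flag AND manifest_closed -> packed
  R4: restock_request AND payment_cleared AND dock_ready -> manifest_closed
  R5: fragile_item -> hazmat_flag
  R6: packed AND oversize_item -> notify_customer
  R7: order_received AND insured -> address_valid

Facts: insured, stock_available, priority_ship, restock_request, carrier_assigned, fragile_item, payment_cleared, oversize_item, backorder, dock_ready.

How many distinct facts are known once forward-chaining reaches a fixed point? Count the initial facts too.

[1] R1 [priority_ship AND carrier_assigned AND oversize_item -> order_received]; R4 [restock_request AND payment_cleared AND dock_ready -> manifest_closed]; R5 [fragile_item -> hazmat_flag]. ⇒ new: order_received, manifest_closed, hazmat_flag.
[2] R3 [order_received AND hazmat_flag AND manifest_closed -> packed]; R7 [order_received AND insured -> address_valid]. ⇒ new: packed, address_valid.
[3] R2 [packed AND insured -> route_local]; R6 [packed AND oversize_item -> notify_customer]. ⇒ new: route_local, notify_customer.
Closure: {address_valid, backorder, carrier_assigned, dock_ready, fragile_item, hazmat_flag, insured, manifest_closed, notify_customer, order_received, oversize_item, packed, payment_cleared, priority_ship, restock_request, route_local, stock_available} — 17 facts.

17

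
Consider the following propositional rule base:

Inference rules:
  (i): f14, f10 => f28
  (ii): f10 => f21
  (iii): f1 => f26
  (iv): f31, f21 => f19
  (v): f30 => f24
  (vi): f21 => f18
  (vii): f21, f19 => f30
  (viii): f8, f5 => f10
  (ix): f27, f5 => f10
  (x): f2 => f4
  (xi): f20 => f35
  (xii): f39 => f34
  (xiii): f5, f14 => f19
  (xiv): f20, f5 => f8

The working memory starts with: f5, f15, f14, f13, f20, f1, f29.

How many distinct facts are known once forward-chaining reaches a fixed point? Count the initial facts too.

17

[1] (iii) [f1 => f26]; (xi) [f20 => f35]; (xiii) [f5, f14 => f19]; (xiv) [f20, f5 => f8]. ⇒ new: f26, f35, f19, f8.
[2] (viii) [f8, f5 => f10]. ⇒ new: f10.
[3] (i) [f14, f10 => f28]; (ii) [f10 => f21]. ⇒ new: f28, f21.
[4] (vi) [f21 => f18]; (vii) [f21, f19 => f30]. ⇒ new: f18, f30.
[5] (v) [f30 => f24]. ⇒ new: f24.
Closure: {f1, f10, f13, f14, f15, f18, f19, f20, f21, f24, f26, f28, f29, f30, f35, f5, f8} — 17 facts.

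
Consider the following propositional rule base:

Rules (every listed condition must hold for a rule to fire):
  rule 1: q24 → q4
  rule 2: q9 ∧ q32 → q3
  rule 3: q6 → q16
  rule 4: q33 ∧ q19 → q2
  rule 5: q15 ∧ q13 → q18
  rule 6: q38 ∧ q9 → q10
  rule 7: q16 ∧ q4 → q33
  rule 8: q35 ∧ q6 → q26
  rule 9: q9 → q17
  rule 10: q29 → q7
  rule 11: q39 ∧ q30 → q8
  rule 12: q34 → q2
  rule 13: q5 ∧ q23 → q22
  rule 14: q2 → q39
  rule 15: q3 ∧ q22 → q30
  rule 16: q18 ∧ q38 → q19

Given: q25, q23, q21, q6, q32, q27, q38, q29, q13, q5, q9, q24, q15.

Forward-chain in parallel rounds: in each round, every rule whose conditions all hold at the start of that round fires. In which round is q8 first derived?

5

Round 1 fires rule 1, rule 2, rule 3, rule 5, rule 6, rule 9, rule 10, rule 13, giving q4, q3, q16, q18, q10, q17, q7, q22.
Round 2 fires rule 7, rule 15, rule 16, giving q33, q30, q19.
Round 3 fires rule 4, giving q2.
Round 4 fires rule 14, giving q39.
Round 5 fires rule 11, giving q8.
q8 first appears in round 5.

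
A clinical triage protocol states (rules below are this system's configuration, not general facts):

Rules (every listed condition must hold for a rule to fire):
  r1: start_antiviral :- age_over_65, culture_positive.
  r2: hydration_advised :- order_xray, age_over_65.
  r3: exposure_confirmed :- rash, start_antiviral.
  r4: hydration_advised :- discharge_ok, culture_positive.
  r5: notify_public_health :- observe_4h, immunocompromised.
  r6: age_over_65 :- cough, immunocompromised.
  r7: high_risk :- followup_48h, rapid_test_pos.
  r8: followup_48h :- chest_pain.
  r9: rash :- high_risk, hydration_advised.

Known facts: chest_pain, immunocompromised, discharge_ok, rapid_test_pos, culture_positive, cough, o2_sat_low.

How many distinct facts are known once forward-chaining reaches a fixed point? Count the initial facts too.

14

Round 1: r4 [hydration_advised :- discharge_ok, culture_positive.]; r6 [age_over_65 :- cough, immunocompromised.]; r8 [followup_48h :- chest_pain.]. Adds hydration_advised, age_over_65, followup_48h.
Round 2: r1 [start_antiviral :- age_over_65, culture_positive.]; r7 [high_risk :- followup_48h, rapid_test_pos.]. Adds start_antiviral, high_risk.
Round 3: r9 [rash :- high_risk, hydration_advised.]. Adds rash.
Round 4: r3 [exposure_confirmed :- rash, start_antiviral.]. Adds exposure_confirmed.
Closure: {age_over_65, chest_pain, cough, culture_positive, discharge_ok, exposure_confirmed, followup_48h, high_risk, hydration_advised, immunocompromised, o2_sat_low, rapid_test_pos, rash, start_antiviral} — 14 facts.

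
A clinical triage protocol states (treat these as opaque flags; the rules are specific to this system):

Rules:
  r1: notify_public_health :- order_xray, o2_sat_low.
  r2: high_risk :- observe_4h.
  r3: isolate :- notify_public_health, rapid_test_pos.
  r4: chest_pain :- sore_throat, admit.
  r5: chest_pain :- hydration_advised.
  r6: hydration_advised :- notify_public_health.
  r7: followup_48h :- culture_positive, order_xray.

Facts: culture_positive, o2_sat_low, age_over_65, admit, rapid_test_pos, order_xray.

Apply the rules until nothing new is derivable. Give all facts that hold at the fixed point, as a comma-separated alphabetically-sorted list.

admit, age_over_65, chest_pain, culture_positive, followup_48h, hydration_advised, isolate, notify_public_health, o2_sat_low, order_xray, rapid_test_pos

Round 1 fires r1, r7, giving notify_public_health, followup_48h.
Round 2 fires r3, r6, giving isolate, hydration_advised.
Round 3 fires r5, giving chest_pain.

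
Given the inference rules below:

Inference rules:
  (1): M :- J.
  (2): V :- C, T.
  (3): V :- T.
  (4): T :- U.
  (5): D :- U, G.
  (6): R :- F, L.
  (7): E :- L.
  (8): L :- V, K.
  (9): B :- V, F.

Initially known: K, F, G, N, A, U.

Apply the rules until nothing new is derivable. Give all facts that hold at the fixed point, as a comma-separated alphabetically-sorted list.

A, B, D, E, F, G, K, L, N, R, T, U, V

Round 1 — (4), (5), derive T, D.
Round 2 — (3), derive V.
Round 3 — (8), (9), derive L, B.
Round 4 — (6), (7), derive R, E.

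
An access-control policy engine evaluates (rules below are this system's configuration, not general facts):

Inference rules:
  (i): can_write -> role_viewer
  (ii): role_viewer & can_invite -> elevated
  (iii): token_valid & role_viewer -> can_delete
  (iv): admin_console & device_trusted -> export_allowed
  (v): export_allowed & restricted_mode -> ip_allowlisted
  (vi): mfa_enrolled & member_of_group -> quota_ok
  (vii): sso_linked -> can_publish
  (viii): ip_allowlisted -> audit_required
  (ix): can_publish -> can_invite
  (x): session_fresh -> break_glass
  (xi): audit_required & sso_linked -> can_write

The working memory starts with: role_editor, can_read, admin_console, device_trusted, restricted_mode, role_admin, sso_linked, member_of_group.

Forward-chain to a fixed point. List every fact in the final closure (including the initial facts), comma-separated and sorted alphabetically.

admin_console, audit_required, can_invite, can_publish, can_read, can_write, device_trusted, elevated, export_allowed, ip_allowlisted, member_of_group, restricted_mode, role_admin, role_editor, role_viewer, sso_linked

Round 1: (iv) [admin_console & device_trusted -> export_allowed]; (vii) [sso_linked -> can_publish]. New: export_allowed, can_publish.
Round 2: (v) [export_allowed & restricted_mode -> ip_allowlisted]; (ix) [can_publish -> can_invite]. New: ip_allowlisted, can_invite.
Round 3: (viii) [ip_allowlisted -> audit_required]. New: audit_required.
Round 4: (xi) [audit_required & sso_linked -> can_write]. New: can_write.
Round 5: (i) [can_write -> role_viewer]. New: role_viewer.
Round 6: (ii) [role_viewer & can_invite -> elevated]. New: elevated.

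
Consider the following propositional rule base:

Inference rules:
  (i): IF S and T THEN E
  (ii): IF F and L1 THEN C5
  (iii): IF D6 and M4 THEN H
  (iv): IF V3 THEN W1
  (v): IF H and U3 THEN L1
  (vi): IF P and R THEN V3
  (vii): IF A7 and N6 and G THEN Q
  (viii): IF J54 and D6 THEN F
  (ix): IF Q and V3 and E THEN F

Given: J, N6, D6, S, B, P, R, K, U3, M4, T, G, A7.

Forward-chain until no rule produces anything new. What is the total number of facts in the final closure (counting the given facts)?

21

Round 1: (i) [IF S and T THEN E]; (iii) [IF D6 and M4 THEN H]; (vi) [IF P and R THEN V3]; (vii) [IF A7 and N6 and G THEN Q]. New: E, H, V3, Q.
Round 2: (iv) [IF V3 THEN W1]; (v) [IF H and U3 THEN L1]; (ix) [IF Q and V3 and E THEN F]. New: W1, L1, F.
Round 3: (ii) [IF F and L1 THEN C5]. New: C5.
Closure: {A7, B, C5, D6, E, F, G, H, J, K, L1, M4, N6, P, Q, R, S, T, U3, V3, W1} — 21 facts.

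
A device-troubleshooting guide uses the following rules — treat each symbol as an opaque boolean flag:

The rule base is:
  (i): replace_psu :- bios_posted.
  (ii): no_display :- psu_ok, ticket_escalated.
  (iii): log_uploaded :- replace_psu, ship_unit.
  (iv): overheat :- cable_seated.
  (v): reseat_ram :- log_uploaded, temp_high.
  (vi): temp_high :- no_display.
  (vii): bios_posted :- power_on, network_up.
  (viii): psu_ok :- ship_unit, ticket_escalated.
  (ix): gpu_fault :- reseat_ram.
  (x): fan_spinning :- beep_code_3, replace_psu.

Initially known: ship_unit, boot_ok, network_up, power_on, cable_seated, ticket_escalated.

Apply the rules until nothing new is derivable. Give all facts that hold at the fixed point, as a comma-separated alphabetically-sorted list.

[1] (iv) [overheat :- cable_seated.]; (vii) [bios_posted :- power_on, network_up.]; (viii) [psu_ok :- ship_unit, ticket_escalated.]. ⇒ new: overheat, bios_posted, psu_ok.
[2] (i) [replace_psu :- bios_posted.]; (ii) [no_display :- psu_ok, ticket_escalated.]. ⇒ new: replace_psu, no_display.
[3] (iii) [log_uploaded :- replace_psu, ship_unit.]; (vi) [temp_high :- no_display.]. ⇒ new: log_uploaded, temp_high.
[4] (v) [reseat_ram :- log_uploaded, temp_high.]. ⇒ new: reseat_ram.
[5] (ix) [gpu_fault :- reseat_ram.]. ⇒ new: gpu_fault.

bios_posted, boot_ok, cable_seated, gpu_fault, log_uploaded, network_up, no_display, overheat, power_on, psu_ok, replace_psu, reseat_ram, ship_unit, temp_high, ticket_escalated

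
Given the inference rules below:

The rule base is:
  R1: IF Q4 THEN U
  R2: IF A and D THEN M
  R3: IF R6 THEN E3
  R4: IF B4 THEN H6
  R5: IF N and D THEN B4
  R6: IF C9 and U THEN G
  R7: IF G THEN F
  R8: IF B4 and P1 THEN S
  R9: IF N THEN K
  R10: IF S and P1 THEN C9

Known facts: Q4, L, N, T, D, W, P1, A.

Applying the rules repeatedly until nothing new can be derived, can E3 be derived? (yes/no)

Round 1: R1 [IF Q4 THEN U]; R2 [IF A and D THEN M]; R5 [IF N and D THEN B4]; R9 [IF N THEN K]. New: U, M, B4, K.
Round 2: R4 [IF B4 THEN H6]; R8 [IF B4 and P1 THEN S]. New: H6, S.
Round 3: R10 [IF S and P1 THEN C9]. New: C9.
Round 4: R6 [IF C9 and U THEN G]. New: G.
Round 5: R7 [IF G THEN F]. New: F.
Fixed point reached. E3 is concluded only by R3; R3 needs R6 (never derived).

no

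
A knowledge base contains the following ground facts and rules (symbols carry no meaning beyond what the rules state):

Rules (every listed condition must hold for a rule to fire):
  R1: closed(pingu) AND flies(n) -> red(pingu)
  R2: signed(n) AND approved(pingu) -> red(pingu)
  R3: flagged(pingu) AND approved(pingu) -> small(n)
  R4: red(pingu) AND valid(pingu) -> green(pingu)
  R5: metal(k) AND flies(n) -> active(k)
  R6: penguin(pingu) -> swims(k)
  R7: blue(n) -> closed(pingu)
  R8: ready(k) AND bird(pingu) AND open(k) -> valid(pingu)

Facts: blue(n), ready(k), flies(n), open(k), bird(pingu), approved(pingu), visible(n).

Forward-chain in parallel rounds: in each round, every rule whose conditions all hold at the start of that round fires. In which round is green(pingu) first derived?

Round 1: R7 [blue(n) -> closed(pingu)]; R8 [ready(k) AND bird(pingu) AND open(k) -> valid(pingu)]. New: closed(pingu), valid(pingu).
Round 2: R1 [closed(pingu) AND flies(n) -> red(pingu)]. New: red(pingu).
Round 3: R4 [red(pingu) AND valid(pingu) -> green(pingu)]. New: green(pingu).
green(pingu) first appears in round 3.

3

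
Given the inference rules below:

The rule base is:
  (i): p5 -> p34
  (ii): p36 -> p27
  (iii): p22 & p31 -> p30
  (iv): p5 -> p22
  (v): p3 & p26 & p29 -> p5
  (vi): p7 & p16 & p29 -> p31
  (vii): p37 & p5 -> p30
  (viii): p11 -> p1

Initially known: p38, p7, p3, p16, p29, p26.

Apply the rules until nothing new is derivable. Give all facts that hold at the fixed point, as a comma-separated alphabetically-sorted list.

p16, p22, p26, p29, p3, p30, p31, p34, p38, p5, p7

Round 1: (v) [p3 & p26 & p29 -> p5]; (vi) [p7 & p16 & p29 -> p31]. New: p5, p31.
Round 2: (i) [p5 -> p34]; (iv) [p5 -> p22]. New: p34, p22.
Round 3: (iii) [p22 & p31 -> p30]. New: p30.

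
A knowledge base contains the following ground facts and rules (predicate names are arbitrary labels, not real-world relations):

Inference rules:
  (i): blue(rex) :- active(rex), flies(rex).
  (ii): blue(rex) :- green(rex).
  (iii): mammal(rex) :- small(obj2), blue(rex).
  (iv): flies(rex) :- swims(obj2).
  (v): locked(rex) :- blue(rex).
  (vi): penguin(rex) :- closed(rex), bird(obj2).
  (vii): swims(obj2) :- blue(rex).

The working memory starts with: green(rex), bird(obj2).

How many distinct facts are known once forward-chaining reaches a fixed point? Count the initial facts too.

Round 1 fires (ii), giving blue(rex).
Round 2 fires (v), (vii), giving locked(rex), swims(obj2).
Round 3 fires (iv), giving flies(rex).
Closure: {bird(obj2), blue(rex), flies(rex), green(rex), locked(rex), swims(obj2)} — 6 facts.

6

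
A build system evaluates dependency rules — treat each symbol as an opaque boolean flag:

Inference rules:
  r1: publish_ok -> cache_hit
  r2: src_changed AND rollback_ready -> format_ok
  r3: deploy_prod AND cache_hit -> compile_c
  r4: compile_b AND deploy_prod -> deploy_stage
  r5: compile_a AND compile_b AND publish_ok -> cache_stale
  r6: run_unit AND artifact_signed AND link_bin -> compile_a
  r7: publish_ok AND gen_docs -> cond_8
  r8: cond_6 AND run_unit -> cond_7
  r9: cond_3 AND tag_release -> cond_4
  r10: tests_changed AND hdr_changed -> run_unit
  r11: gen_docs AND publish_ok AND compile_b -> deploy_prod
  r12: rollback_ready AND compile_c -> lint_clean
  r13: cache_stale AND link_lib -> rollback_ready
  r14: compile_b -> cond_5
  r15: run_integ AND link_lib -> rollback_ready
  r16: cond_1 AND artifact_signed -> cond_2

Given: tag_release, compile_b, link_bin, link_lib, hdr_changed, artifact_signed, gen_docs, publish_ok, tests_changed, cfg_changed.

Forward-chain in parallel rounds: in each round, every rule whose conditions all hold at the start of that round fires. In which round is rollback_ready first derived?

Round 1: r1 [publish_ok -> cache_hit]; r7 [publish_ok AND gen_docs -> cond_8]; r10 [tests_changed AND hdr_changed -> run_unit]; r11 [gen_docs AND publish_ok AND compile_b -> deploy_prod]; r14 [compile_b -> cond_5]. New: cache_hit, cond_8, run_unit, deploy_prod, cond_5.
Round 2: r3 [deploy_prod AND cache_hit -> compile_c]; r4 [compile_b AND deploy_prod -> deploy_stage]; r6 [run_unit AND artifact_signed AND link_bin -> compile_a]. New: compile_c, deploy_stage, compile_a.
Round 3: r5 [compile_a AND compile_b AND publish_ok -> cache_stale]. New: cache_stale.
Round 4: r13 [cache_stale AND link_lib -> rollback_ready]. New: rollback_ready.
rollback_ready first appears in round 4.

4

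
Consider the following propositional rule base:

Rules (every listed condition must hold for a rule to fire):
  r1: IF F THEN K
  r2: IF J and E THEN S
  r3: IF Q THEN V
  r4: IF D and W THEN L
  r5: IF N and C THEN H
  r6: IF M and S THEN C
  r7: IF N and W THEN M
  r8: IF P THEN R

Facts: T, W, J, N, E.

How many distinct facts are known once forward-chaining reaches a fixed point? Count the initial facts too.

9

[1] r2 [IF J and E THEN S]; r7 [IF N and W THEN M]. ⇒ new: S, M.
[2] r6 [IF M and S THEN C]. ⇒ new: C.
[3] r5 [IF N and C THEN H]. ⇒ new: H.
Closure: {C, E, H, J, M, N, S, T, W} — 9 facts.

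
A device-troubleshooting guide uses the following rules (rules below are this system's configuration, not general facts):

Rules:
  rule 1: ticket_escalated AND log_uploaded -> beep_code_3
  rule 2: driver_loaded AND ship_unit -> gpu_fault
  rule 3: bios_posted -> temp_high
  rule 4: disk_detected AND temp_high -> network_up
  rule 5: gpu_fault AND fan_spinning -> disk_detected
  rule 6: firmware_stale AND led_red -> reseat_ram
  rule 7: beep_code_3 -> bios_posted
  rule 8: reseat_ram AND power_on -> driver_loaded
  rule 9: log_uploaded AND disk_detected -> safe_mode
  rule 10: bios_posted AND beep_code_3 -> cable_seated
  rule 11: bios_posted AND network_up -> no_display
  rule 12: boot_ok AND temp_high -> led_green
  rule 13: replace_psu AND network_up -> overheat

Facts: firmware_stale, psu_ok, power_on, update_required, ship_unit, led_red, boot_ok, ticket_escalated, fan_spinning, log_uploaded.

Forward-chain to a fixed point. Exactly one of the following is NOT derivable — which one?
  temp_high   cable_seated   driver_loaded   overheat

overheat

[1] rule 1 [ticket_escalated AND log_uploaded -> beep_code_3]; rule 6 [firmware_stale AND led_red -> reseat_ram]. ⇒ new: beep_code_3, reseat_ram.
[2] rule 7 [beep_code_3 -> bios_posted]; rule 8 [reseat_ram AND power_on -> driver_loaded]. ⇒ new: bios_posted, driver_loaded.
[3] rule 2 [driver_loaded AND ship_unit -> gpu_fault]; rule 3 [bios_posted -> temp_high]; rule 10 [bios_posted AND beep_code_3 -> cable_seated]. ⇒ new: gpu_fault, temp_high, cable_seated.
[4] rule 5 [gpu_fault AND fan_spinning -> disk_detected]; rule 12 [boot_ok AND temp_high -> led_green]. ⇒ new: disk_detected, led_green.
[5] rule 4 [disk_detected AND temp_high -> network_up]; rule 9 [log_uploaded AND disk_detected -> safe_mode]. ⇒ new: network_up, safe_mode.
[6] rule 11 [bios_posted AND network_up -> no_display]. ⇒ new: no_display.
Derived: cable_seated (round 3), temp_high (round 3), driver_loaded (round 2). overheat never appears in any round.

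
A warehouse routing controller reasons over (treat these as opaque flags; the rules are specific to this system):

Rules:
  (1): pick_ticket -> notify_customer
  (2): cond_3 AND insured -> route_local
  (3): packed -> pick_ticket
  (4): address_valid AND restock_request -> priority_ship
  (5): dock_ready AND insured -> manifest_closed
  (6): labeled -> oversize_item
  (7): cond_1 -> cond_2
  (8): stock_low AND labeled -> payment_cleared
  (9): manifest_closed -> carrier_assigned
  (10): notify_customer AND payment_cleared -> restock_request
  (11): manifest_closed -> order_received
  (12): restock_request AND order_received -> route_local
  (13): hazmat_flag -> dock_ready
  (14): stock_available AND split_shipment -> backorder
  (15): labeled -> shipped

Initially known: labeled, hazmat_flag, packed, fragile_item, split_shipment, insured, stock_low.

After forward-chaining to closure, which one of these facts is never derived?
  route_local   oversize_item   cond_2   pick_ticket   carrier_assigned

cond_2

Round 1: (3) [packed -> pick_ticket]; (6) [labeled -> oversize_item]; (8) [stock_low AND labeled -> payment_cleared]; (13) [hazmat_flag -> dock_ready]; (15) [labeled -> shipped]. Adds pick_ticket, oversize_item, payment_cleared, dock_ready, shipped.
Round 2: (1) [pick_ticket -> notify_customer]; (5) [dock_ready AND insured -> manifest_closed]. Adds notify_customer, manifest_closed.
Round 3: (9) [manifest_closed -> carrier_assigned]; (10) [notify_customer AND payment_cleared -> restock_request]; (11) [manifest_closed -> order_received]. Adds carrier_assigned, restock_request, order_received.
Round 4: (12) [restock_request AND order_received -> route_local]. Adds route_local.
Derived: pick_ticket (round 1), carrier_assigned (round 3), oversize_item (round 1), route_local (round 4). cond_2 never appears in any round.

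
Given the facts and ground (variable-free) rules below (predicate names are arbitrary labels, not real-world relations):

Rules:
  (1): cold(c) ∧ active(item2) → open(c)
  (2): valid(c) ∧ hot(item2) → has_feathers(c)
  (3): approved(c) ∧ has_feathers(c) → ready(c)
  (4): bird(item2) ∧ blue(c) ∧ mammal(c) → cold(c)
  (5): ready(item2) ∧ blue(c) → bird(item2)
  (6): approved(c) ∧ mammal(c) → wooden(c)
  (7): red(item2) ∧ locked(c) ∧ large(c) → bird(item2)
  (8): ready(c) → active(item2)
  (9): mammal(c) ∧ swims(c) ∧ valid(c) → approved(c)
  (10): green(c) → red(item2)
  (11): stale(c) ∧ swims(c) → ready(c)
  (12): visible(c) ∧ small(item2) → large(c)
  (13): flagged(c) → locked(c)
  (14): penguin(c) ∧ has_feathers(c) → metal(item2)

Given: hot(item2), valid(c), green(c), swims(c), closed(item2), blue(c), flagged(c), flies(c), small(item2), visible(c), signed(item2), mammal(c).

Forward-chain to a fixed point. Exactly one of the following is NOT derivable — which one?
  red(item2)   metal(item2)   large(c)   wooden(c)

Round 1: (2) [valid(c) ∧ hot(item2) → has_feathers(c)]; (9) [mammal(c) ∧ swims(c) ∧ valid(c) → approved(c)]; (10) [green(c) → red(item2)]; (12) [visible(c) ∧ small(item2) → large(c)]; (13) [flagged(c) → locked(c)]. Adds has_feathers(c), approved(c), red(item2), large(c), locked(c).
Round 2: (3) [approved(c) ∧ has_feathers(c) → ready(c)]; (6) [approved(c) ∧ mammal(c) → wooden(c)]; (7) [red(item2) ∧ locked(c) ∧ large(c) → bird(item2)]. Adds ready(c), wooden(c), bird(item2).
Round 3: (4) [bird(item2) ∧ blue(c) ∧ mammal(c) → cold(c)]; (8) [ready(c) → active(item2)]. Adds cold(c), active(item2).
Round 4: (1) [cold(c) ∧ active(item2) → open(c)]. Adds open(c).
Derived: large(c) (round 1), red(item2) (round 1), wooden(c) (round 2). metal(item2) never appears in any round.

metal(item2)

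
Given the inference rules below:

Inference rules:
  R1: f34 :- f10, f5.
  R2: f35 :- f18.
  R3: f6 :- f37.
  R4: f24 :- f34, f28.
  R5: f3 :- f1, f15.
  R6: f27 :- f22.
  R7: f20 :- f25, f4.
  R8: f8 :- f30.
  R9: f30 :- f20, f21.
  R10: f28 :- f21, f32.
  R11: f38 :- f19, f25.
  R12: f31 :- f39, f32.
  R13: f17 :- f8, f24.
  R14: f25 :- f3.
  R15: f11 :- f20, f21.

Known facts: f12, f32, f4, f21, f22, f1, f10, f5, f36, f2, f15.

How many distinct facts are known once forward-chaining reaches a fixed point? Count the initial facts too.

22

Round 1 fires R1, R5, R6, R10, giving f34, f3, f27, f28.
Round 2 fires R4, R14, giving f24, f25.
Round 3 fires R7, giving f20.
Round 4 fires R9, R15, giving f30, f11.
Round 5 fires R8, giving f8.
Round 6 fires R13, giving f17.
Closure: {f1, f10, f11, f12, f15, f17, f2, f20, f21, f22, f24, f25, f27, f28, f3, f30, f32, f34, f36, f4, f5, f8} — 22 facts.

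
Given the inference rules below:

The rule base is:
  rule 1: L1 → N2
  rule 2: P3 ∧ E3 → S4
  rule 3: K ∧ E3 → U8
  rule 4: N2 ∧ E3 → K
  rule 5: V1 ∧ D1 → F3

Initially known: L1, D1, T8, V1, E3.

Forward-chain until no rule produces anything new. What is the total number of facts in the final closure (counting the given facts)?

9

Round 1 — rule 1, rule 5, derive N2, F3.
Round 2 — rule 4, derive K.
Round 3 — rule 3, derive U8.
Closure: {D1, E3, F3, K, L1, N2, T8, U8, V1} — 9 facts.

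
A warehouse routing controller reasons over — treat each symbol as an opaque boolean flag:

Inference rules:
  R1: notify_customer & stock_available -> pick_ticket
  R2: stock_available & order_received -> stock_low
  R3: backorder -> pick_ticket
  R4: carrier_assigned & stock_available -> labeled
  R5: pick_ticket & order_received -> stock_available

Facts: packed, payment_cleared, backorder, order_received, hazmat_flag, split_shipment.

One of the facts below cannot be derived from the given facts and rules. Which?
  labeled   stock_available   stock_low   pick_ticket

labeled

[1] R3 [backorder -> pick_ticket]. ⇒ new: pick_ticket.
[2] R5 [pick_ticket & order_received -> stock_available]. ⇒ new: stock_available.
[3] R2 [stock_available & order_received -> stock_low]. ⇒ new: stock_low.
Derived: stock_low (round 3), stock_available (round 2), pick_ticket (round 1). labeled never appears in any round.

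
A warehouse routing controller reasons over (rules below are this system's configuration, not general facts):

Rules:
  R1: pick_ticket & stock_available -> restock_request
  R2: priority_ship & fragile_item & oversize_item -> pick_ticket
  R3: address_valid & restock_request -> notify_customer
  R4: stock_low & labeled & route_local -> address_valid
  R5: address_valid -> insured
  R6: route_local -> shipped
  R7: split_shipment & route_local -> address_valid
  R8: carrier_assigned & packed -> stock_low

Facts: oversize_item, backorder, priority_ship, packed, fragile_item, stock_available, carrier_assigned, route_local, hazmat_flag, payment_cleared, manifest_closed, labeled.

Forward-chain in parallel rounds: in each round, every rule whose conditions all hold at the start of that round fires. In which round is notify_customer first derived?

3

Round 1: R2 [priority_ship & fragile_item & oversize_item -> pick_ticket]; R6 [route_local -> shipped]; R8 [carrier_assigned & packed -> stock_low]. Adds pick_ticket, shipped, stock_low.
Round 2: R1 [pick_ticket & stock_available -> restock_request]; R4 [stock_low & labeled & route_local -> address_valid]. Adds restock_request, address_valid.
Round 3: R3 [address_valid & restock_request -> notify_customer]; R5 [address_valid -> insured]. Adds notify_customer, insured.
notify_customer first appears in round 3.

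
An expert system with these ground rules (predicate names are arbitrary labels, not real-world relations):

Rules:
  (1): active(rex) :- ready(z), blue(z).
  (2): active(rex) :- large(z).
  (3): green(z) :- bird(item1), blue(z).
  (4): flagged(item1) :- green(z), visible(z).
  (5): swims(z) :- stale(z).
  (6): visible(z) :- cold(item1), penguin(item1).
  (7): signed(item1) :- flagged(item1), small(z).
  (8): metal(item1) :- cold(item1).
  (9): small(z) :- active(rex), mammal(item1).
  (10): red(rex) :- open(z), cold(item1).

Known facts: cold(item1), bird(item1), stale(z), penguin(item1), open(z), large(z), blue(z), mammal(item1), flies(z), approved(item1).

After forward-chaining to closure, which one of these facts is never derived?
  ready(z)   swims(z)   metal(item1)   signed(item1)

ready(z)

Round 1: (2) [active(rex) :- large(z).]; (3) [green(z) :- bird(item1), blue(z).]; (5) [swims(z) :- stale(z).]; (6) [visible(z) :- cold(item1), penguin(item1).]; (8) [metal(item1) :- cold(item1).]; (10) [red(rex) :- open(z), cold(item1).]. Adds active(rex), green(z), swims(z), visible(z), metal(item1), red(rex).
Round 2: (4) [flagged(item1) :- green(z), visible(z).]; (9) [small(z) :- active(rex), mammal(item1).]. Adds flagged(item1), small(z).
Round 3: (7) [signed(item1) :- flagged(item1), small(z).]. Adds signed(item1).
Derived: metal(item1) (round 1), swims(z) (round 1), signed(item1) (round 3). ready(z) never appears in any round.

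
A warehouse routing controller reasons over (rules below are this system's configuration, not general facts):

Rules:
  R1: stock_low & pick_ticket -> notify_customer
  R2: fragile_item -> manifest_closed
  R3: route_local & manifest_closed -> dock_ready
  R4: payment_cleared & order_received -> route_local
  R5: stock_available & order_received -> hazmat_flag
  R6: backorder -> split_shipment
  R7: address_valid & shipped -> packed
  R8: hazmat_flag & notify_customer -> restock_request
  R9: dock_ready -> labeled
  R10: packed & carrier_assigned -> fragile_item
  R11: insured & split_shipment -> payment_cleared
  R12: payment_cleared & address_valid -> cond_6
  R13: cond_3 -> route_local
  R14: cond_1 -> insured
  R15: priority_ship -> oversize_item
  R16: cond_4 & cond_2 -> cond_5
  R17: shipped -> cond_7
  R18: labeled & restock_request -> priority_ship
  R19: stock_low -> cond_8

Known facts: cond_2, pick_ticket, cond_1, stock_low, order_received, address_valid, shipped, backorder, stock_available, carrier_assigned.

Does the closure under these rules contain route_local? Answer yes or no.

Round 1 — R1, R5, R6, R7, R14, R17, R19, derive notify_customer, hazmat_flag, split_shipment, packed, insured, cond_7, cond_8.
Round 2 — R8, R10, R11, derive restock_request, fragile_item, payment_cleared.
Round 3 — R2, R4, R12, derive manifest_closed, route_local, cond_6.
Round 4 — R3, derive dock_ready.
Round 5 — R9, derive labeled.
Round 6 — R18, derive priority_ship.
Round 7 — R15, derive oversize_item.
route_local appears in round 3, so it is derivable.

yes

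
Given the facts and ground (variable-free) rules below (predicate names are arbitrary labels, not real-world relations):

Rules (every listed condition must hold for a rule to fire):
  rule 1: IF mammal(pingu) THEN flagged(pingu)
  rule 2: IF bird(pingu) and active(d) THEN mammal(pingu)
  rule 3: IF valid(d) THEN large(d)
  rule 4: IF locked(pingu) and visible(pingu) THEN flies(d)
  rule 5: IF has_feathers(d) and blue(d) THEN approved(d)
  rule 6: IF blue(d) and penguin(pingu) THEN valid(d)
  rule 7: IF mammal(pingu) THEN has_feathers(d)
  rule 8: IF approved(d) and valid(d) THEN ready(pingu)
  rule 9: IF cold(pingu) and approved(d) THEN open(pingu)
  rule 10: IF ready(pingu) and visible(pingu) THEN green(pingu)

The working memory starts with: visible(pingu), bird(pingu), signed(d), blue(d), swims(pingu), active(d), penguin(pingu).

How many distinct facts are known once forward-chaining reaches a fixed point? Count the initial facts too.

15

Round 1 — rule 2, rule 6, derive mammal(pingu), valid(d).
Round 2 — rule 1, rule 3, rule 7, derive flagged(pingu), large(d), has_feathers(d).
Round 3 — rule 5, derive approved(d).
Round 4 — rule 8, derive ready(pingu).
Round 5 — rule 10, derive green(pingu).
Closure: {active(d), approved(d), bird(pingu), blue(d), flagged(pingu), green(pingu), has_feathers(d), large(d), mammal(pingu), penguin(pingu), ready(pingu), signed(d), swims(pingu), valid(d), visible(pingu)} — 15 facts.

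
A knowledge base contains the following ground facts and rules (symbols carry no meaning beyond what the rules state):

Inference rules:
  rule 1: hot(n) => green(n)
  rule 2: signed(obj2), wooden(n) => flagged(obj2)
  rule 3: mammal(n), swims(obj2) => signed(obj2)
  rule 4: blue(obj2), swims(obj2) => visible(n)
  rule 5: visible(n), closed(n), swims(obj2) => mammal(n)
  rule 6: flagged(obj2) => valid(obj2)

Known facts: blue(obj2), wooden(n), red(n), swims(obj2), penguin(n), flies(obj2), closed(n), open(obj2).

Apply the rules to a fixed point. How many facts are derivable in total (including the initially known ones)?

13

[1] rule 4 [blue(obj2), swims(obj2) => visible(n)]. ⇒ new: visible(n).
[2] rule 5 [visible(n), closed(n), swims(obj2) => mammal(n)]. ⇒ new: mammal(n).
[3] rule 3 [mammal(n), swims(obj2) => signed(obj2)]. ⇒ new: signed(obj2).
[4] rule 2 [signed(obj2), wooden(n) => flagged(obj2)]. ⇒ new: flagged(obj2).
[5] rule 6 [flagged(obj2) => valid(obj2)]. ⇒ new: valid(obj2).
Closure: {blue(obj2), closed(n), flagged(obj2), flies(obj2), mammal(n), open(obj2), penguin(n), red(n), signed(obj2), swims(obj2), valid(obj2), visible(n), wooden(n)} — 13 facts.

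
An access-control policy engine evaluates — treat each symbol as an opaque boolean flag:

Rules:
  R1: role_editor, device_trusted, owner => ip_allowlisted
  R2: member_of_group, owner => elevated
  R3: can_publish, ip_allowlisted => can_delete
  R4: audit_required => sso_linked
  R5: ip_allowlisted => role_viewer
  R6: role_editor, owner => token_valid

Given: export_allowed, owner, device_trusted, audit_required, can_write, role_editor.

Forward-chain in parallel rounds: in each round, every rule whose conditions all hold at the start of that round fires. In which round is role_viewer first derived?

2

Round 1 fires R1, R4, R6, giving ip_allowlisted, sso_linked, token_valid.
Round 2 fires R5, giving role_viewer.
role_viewer first appears in round 2.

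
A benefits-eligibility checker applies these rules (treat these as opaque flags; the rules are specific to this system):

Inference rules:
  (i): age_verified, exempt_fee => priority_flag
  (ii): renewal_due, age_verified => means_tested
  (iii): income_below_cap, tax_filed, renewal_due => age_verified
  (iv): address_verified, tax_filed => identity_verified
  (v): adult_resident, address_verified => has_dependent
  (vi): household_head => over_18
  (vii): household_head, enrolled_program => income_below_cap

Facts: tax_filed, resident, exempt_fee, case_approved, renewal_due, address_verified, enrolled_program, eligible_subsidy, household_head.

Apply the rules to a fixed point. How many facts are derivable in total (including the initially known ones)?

Round 1 fires (iv), (vi), (vii), giving identity_verified, over_18, income_below_cap.
Round 2 fires (iii), giving age_verified.
Round 3 fires (i), (ii), giving priority_flag, means_tested.
Closure: {address_verified, age_verified, case_approved, eligible_subsidy, enrolled_program, exempt_fee, household_head, identity_verified, income_below_cap, means_tested, over_18, priority_flag, renewal_due, resident, tax_filed} — 15 facts.

15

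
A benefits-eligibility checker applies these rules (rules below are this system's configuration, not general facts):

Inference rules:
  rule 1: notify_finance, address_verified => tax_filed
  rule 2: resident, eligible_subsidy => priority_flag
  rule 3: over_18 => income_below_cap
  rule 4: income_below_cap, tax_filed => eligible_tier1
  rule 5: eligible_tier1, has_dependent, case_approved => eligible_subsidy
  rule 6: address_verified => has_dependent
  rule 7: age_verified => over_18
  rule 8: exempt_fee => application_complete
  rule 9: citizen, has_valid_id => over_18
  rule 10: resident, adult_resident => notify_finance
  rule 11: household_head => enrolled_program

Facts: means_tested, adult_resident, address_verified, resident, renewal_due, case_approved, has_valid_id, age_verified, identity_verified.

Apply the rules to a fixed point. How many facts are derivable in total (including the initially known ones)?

Round 1: rule 6 [address_verified => has_dependent]; rule 7 [age_verified => over_18]; rule 10 [resident, adult_resident => notify_finance]. Adds has_dependent, over_18, notify_finance.
Round 2: rule 1 [notify_finance, address_verified => tax_filed]; rule 3 [over_18 => income_below_cap]. Adds tax_filed, income_below_cap.
Round 3: rule 4 [income_below_cap, tax_filed => eligible_tier1]. Adds eligible_tier1.
Round 4: rule 5 [eligible_tier1, has_dependent, case_approved => eligible_subsidy]. Adds eligible_subsidy.
Round 5: rule 2 [resident, eligible_subsidy => priority_flag]. Adds priority_flag.
Closure: {address_verified, adult_resident, age_verified, case_approved, eligible_subsidy, eligible_tier1, has_dependent, has_valid_id, identity_verified, income_below_cap, means_tested, notify_finance, over_18, priority_flag, renewal_due, resident, tax_filed} — 17 facts.

17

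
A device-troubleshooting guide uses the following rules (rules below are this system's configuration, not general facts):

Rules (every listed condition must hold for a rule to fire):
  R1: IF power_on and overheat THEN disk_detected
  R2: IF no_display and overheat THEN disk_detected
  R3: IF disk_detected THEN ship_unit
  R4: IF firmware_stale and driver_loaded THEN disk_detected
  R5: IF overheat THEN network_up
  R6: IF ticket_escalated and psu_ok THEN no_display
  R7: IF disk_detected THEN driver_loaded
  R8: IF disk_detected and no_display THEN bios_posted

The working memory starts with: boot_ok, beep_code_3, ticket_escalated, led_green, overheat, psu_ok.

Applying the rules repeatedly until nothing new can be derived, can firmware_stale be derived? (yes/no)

no

Round 1 — R5, R6, derive network_up, no_display.
Round 2 — R2, derive disk_detected.
Round 3 — R3, R7, R8, derive ship_unit, driver_loaded, bios_posted.
Fixed point reached. No rule has firmware_stale as a consequent, and it is not given.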